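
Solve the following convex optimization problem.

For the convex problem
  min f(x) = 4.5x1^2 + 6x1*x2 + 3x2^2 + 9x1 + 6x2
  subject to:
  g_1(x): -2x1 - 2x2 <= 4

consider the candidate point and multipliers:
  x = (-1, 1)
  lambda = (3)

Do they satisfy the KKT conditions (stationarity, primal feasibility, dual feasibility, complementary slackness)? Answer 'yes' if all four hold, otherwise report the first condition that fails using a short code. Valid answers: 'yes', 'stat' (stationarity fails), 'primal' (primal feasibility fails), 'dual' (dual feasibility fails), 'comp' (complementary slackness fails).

Gradient of f: grad f(x) = Q x + c = (6, 6)
Constraint values g_i(x) = a_i^T x - b_i:
  g_1((-1, 1)) = -4
Stationarity residual: grad f(x) + sum_i lambda_i a_i = (0, 0)
  -> stationarity OK
Primal feasibility (all g_i <= 0): OK
Dual feasibility (all lambda_i >= 0): OK
Complementary slackness (lambda_i * g_i(x) = 0 for all i): FAILS

Verdict: the first failing condition is complementary_slackness -> comp.

comp


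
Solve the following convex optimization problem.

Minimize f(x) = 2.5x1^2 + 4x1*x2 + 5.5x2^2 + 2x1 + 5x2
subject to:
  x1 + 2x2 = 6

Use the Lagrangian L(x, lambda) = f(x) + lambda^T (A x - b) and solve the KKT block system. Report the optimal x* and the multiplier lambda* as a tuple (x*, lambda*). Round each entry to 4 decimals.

Form the Lagrangian:
  L(x, lambda) = (1/2) x^T Q x + c^T x + lambda^T (A x - b)
Stationarity (grad_x L = 0): Q x + c + A^T lambda = 0.
Primal feasibility: A x = b.

This gives the KKT block system:
  [ Q   A^T ] [ x     ]   [-c ]
  [ A    0  ] [ lambda ] = [ b ]

Solving the linear system:
  x*      = (1.3333, 2.3333)
  lambda* = (-18)
  f(x*)   = 61.1667

x* = (1.3333, 2.3333), lambda* = (-18)


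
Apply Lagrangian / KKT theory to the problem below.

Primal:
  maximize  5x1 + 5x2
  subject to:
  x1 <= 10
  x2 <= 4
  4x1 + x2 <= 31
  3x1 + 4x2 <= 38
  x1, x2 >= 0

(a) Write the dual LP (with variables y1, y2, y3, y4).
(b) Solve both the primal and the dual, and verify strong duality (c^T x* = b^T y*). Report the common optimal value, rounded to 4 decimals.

The standard primal-dual pair for 'max c^T x s.t. A x <= b, x >= 0' is:
  Dual:  min b^T y  s.t.  A^T y >= c,  y >= 0.

So the dual LP is:
  minimize  10y1 + 4y2 + 31y3 + 38y4
  subject to:
    y1 + 4y3 + 3y4 >= 5
    y2 + y3 + 4y4 >= 5
    y1, y2, y3, y4 >= 0

Solving the primal: x* = (6.75, 4).
  primal value c^T x* = 53.75.
Solving the dual: y* = (0, 3.75, 1.25, 0).
  dual value b^T y* = 53.75.
Strong duality: c^T x* = b^T y*. Confirmed.

53.75


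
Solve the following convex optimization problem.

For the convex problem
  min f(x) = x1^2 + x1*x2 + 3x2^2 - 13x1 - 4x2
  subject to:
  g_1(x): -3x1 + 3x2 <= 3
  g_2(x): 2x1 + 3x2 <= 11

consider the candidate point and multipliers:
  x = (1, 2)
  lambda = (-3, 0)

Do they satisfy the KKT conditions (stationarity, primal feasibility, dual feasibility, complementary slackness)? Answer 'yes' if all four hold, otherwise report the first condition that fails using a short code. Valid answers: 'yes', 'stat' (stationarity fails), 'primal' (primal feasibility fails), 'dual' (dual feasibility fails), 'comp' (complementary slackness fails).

Gradient of f: grad f(x) = Q x + c = (-9, 9)
Constraint values g_i(x) = a_i^T x - b_i:
  g_1((1, 2)) = 0
  g_2((1, 2)) = -3
Stationarity residual: grad f(x) + sum_i lambda_i a_i = (0, 0)
  -> stationarity OK
Primal feasibility (all g_i <= 0): OK
Dual feasibility (all lambda_i >= 0): FAILS
Complementary slackness (lambda_i * g_i(x) = 0 for all i): OK

Verdict: the first failing condition is dual_feasibility -> dual.

dual


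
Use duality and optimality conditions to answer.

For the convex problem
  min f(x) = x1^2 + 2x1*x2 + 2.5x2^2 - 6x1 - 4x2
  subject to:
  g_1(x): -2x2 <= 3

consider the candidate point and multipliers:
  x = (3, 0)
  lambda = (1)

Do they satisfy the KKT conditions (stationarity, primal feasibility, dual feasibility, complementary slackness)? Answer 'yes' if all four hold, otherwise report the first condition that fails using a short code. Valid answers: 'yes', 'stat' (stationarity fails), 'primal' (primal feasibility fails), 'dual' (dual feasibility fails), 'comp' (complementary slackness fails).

Gradient of f: grad f(x) = Q x + c = (0, 2)
Constraint values g_i(x) = a_i^T x - b_i:
  g_1((3, 0)) = -3
Stationarity residual: grad f(x) + sum_i lambda_i a_i = (0, 0)
  -> stationarity OK
Primal feasibility (all g_i <= 0): OK
Dual feasibility (all lambda_i >= 0): OK
Complementary slackness (lambda_i * g_i(x) = 0 for all i): FAILS

Verdict: the first failing condition is complementary_slackness -> comp.

comp


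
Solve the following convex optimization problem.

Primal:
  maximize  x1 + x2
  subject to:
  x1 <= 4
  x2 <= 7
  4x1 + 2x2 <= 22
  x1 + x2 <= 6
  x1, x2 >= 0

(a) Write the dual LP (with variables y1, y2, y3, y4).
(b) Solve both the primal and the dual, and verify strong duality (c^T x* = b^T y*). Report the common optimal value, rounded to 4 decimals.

The standard primal-dual pair for 'max c^T x s.t. A x <= b, x >= 0' is:
  Dual:  min b^T y  s.t.  A^T y >= c,  y >= 0.

So the dual LP is:
  minimize  4y1 + 7y2 + 22y3 + 6y4
  subject to:
    y1 + 4y3 + y4 >= 1
    y2 + 2y3 + y4 >= 1
    y1, y2, y3, y4 >= 0

Solving the primal: x* = (4, 2).
  primal value c^T x* = 6.
Solving the dual: y* = (0, 0, 0, 1).
  dual value b^T y* = 6.
Strong duality: c^T x* = b^T y*. Confirmed.

6


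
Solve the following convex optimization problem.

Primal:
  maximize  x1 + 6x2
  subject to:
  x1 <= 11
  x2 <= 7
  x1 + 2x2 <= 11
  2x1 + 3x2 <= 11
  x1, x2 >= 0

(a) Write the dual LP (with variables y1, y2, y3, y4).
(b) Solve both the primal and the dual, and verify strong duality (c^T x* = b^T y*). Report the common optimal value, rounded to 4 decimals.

The standard primal-dual pair for 'max c^T x s.t. A x <= b, x >= 0' is:
  Dual:  min b^T y  s.t.  A^T y >= c,  y >= 0.

So the dual LP is:
  minimize  11y1 + 7y2 + 11y3 + 11y4
  subject to:
    y1 + y3 + 2y4 >= 1
    y2 + 2y3 + 3y4 >= 6
    y1, y2, y3, y4 >= 0

Solving the primal: x* = (0, 3.6667).
  primal value c^T x* = 22.
Solving the dual: y* = (0, 0, 0, 2).
  dual value b^T y* = 22.
Strong duality: c^T x* = b^T y*. Confirmed.

22


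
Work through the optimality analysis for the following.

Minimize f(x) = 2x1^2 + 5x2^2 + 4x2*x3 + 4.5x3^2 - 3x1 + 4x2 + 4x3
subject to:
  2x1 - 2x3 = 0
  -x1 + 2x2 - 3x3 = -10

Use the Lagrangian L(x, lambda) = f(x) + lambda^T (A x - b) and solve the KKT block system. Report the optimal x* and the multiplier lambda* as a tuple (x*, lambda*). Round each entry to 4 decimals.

Form the Lagrangian:
  L(x, lambda) = (1/2) x^T Q x + c^T x + lambda^T (A x - b)
Stationarity (grad_x L = 0): Q x + c + A^T lambda = 0.
Primal feasibility: A x = b.

This gives the KKT block system:
  [ Q   A^T ] [ x     ]   [-c ]
  [ A    0  ] [ lambda ] = [ b ]

Solving the linear system:
  x*      = (1.6087, -1.7826, 1.6087)
  lambda* = (0.1304, 3.6957)
  f(x*)   = 15.7174

x* = (1.6087, -1.7826, 1.6087), lambda* = (0.1304, 3.6957)


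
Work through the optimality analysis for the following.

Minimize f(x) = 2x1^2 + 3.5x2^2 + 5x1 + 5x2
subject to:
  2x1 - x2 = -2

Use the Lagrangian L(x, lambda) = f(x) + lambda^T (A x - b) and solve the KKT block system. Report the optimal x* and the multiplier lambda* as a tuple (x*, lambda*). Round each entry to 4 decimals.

Form the Lagrangian:
  L(x, lambda) = (1/2) x^T Q x + c^T x + lambda^T (A x - b)
Stationarity (grad_x L = 0): Q x + c + A^T lambda = 0.
Primal feasibility: A x = b.

This gives the KKT block system:
  [ Q   A^T ] [ x     ]   [-c ]
  [ A    0  ] [ lambda ] = [ b ]

Solving the linear system:
  x*      = (-1.3438, -0.6875)
  lambda* = (0.1875)
  f(x*)   = -4.8906

x* = (-1.3438, -0.6875), lambda* = (0.1875)


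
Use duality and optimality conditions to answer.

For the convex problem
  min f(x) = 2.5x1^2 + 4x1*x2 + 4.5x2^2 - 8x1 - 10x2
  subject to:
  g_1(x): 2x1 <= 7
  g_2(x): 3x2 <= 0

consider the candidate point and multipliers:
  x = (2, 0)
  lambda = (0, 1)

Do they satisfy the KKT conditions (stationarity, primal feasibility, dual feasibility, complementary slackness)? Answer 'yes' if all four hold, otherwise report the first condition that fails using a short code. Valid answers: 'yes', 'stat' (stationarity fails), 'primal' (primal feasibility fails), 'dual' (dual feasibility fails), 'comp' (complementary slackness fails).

Gradient of f: grad f(x) = Q x + c = (2, -2)
Constraint values g_i(x) = a_i^T x - b_i:
  g_1((2, 0)) = -3
  g_2((2, 0)) = 0
Stationarity residual: grad f(x) + sum_i lambda_i a_i = (2, 1)
  -> stationarity FAILS
Primal feasibility (all g_i <= 0): OK
Dual feasibility (all lambda_i >= 0): OK
Complementary slackness (lambda_i * g_i(x) = 0 for all i): OK

Verdict: the first failing condition is stationarity -> stat.

stat


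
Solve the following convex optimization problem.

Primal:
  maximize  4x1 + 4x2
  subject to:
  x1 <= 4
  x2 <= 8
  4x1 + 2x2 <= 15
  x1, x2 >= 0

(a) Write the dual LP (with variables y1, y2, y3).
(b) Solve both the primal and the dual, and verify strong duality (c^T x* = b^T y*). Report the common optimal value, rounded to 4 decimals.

The standard primal-dual pair for 'max c^T x s.t. A x <= b, x >= 0' is:
  Dual:  min b^T y  s.t.  A^T y >= c,  y >= 0.

So the dual LP is:
  minimize  4y1 + 8y2 + 15y3
  subject to:
    y1 + 4y3 >= 4
    y2 + 2y3 >= 4
    y1, y2, y3 >= 0

Solving the primal: x* = (0, 7.5).
  primal value c^T x* = 30.
Solving the dual: y* = (0, 0, 2).
  dual value b^T y* = 30.
Strong duality: c^T x* = b^T y*. Confirmed.

30


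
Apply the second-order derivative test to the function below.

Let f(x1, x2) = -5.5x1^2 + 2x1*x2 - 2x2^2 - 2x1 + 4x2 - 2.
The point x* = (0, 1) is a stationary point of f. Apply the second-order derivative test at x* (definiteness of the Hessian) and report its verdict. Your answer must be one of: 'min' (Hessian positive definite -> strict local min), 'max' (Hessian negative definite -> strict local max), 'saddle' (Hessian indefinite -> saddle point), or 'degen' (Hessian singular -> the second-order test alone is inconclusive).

Compute the Hessian H = grad^2 f:
  H = [[-11, 2], [2, -4]]
Verify stationarity: grad f(x*) = H x* + g = (0, 0).
Eigenvalues of H: -11.5311, -3.4689.
Both eigenvalues < 0, so H is negative definite -> x* is a strict local max.

max


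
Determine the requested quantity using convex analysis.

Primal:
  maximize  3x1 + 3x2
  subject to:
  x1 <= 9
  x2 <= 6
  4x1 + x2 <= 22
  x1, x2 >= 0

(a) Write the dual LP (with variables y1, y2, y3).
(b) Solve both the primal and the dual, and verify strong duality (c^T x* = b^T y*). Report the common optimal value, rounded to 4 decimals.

The standard primal-dual pair for 'max c^T x s.t. A x <= b, x >= 0' is:
  Dual:  min b^T y  s.t.  A^T y >= c,  y >= 0.

So the dual LP is:
  minimize  9y1 + 6y2 + 22y3
  subject to:
    y1 + 4y3 >= 3
    y2 + y3 >= 3
    y1, y2, y3 >= 0

Solving the primal: x* = (4, 6).
  primal value c^T x* = 30.
Solving the dual: y* = (0, 2.25, 0.75).
  dual value b^T y* = 30.
Strong duality: c^T x* = b^T y*. Confirmed.

30


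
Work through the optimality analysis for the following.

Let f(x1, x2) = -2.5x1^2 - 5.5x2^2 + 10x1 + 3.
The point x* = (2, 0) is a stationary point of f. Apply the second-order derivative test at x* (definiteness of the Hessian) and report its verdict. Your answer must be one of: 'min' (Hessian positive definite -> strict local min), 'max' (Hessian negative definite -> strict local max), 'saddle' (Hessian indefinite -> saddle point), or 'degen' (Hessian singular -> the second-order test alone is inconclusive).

Compute the Hessian H = grad^2 f:
  H = [[-5, 0], [0, -11]]
Verify stationarity: grad f(x*) = H x* + g = (0, 0).
Eigenvalues of H: -11, -5.
Both eigenvalues < 0, so H is negative definite -> x* is a strict local max.

max


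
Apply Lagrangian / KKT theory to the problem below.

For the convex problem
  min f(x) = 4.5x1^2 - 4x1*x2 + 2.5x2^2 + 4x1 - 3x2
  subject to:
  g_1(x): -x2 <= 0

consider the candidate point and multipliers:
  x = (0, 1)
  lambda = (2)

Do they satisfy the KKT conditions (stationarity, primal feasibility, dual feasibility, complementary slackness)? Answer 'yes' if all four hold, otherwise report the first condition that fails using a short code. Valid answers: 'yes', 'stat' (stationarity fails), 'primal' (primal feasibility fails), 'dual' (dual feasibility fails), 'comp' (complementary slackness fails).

Gradient of f: grad f(x) = Q x + c = (0, 2)
Constraint values g_i(x) = a_i^T x - b_i:
  g_1((0, 1)) = -1
Stationarity residual: grad f(x) + sum_i lambda_i a_i = (0, 0)
  -> stationarity OK
Primal feasibility (all g_i <= 0): OK
Dual feasibility (all lambda_i >= 0): OK
Complementary slackness (lambda_i * g_i(x) = 0 for all i): FAILS

Verdict: the first failing condition is complementary_slackness -> comp.

comp


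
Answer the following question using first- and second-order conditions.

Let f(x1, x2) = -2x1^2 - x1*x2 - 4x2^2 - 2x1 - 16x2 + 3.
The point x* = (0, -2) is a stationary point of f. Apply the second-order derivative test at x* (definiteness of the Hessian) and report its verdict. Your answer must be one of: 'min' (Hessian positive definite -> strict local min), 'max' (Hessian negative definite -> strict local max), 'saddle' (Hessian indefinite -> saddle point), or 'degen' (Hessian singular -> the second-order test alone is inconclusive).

Compute the Hessian H = grad^2 f:
  H = [[-4, -1], [-1, -8]]
Verify stationarity: grad f(x*) = H x* + g = (0, 0).
Eigenvalues of H: -8.2361, -3.7639.
Both eigenvalues < 0, so H is negative definite -> x* is a strict local max.

max


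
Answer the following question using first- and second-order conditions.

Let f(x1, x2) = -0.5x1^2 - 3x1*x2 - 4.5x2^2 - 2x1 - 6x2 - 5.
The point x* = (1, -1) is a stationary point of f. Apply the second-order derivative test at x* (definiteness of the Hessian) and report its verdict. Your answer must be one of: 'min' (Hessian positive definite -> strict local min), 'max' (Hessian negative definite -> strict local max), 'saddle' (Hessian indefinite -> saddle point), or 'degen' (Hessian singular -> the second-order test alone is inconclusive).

Compute the Hessian H = grad^2 f:
  H = [[-1, -3], [-3, -9]]
Verify stationarity: grad f(x*) = H x* + g = (0, 0).
Eigenvalues of H: -10, 0.
H has a zero eigenvalue (singular; negative semidefinite but not definite), so H is neither positive definite, negative definite, nor indefinite. The second-order test alone is inconclusive -> degen.
(Indeed, f is constant along the null direction of H through x*, so x* is not a strict local extremum.)

degen


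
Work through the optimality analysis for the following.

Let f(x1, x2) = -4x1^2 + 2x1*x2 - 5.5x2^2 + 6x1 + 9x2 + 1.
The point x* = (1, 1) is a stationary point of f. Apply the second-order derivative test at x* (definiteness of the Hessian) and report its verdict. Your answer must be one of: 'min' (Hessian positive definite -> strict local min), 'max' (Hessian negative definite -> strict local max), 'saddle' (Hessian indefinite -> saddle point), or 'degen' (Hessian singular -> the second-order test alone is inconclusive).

Compute the Hessian H = grad^2 f:
  H = [[-8, 2], [2, -11]]
Verify stationarity: grad f(x*) = H x* + g = (0, 0).
Eigenvalues of H: -12, -7.
Both eigenvalues < 0, so H is negative definite -> x* is a strict local max.

max


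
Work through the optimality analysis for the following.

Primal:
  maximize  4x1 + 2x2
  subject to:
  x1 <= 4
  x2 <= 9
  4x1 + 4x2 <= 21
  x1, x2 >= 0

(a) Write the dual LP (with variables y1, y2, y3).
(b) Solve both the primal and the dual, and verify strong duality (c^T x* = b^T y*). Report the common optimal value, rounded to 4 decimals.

The standard primal-dual pair for 'max c^T x s.t. A x <= b, x >= 0' is:
  Dual:  min b^T y  s.t.  A^T y >= c,  y >= 0.

So the dual LP is:
  minimize  4y1 + 9y2 + 21y3
  subject to:
    y1 + 4y3 >= 4
    y2 + 4y3 >= 2
    y1, y2, y3 >= 0

Solving the primal: x* = (4, 1.25).
  primal value c^T x* = 18.5.
Solving the dual: y* = (2, 0, 0.5).
  dual value b^T y* = 18.5.
Strong duality: c^T x* = b^T y*. Confirmed.

18.5


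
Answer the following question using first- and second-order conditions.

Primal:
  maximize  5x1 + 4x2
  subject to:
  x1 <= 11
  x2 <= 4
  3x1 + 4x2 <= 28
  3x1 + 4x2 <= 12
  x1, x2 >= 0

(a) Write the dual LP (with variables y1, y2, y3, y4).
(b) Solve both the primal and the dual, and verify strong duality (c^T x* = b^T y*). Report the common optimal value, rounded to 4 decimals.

The standard primal-dual pair for 'max c^T x s.t. A x <= b, x >= 0' is:
  Dual:  min b^T y  s.t.  A^T y >= c,  y >= 0.

So the dual LP is:
  minimize  11y1 + 4y2 + 28y3 + 12y4
  subject to:
    y1 + 3y3 + 3y4 >= 5
    y2 + 4y3 + 4y4 >= 4
    y1, y2, y3, y4 >= 0

Solving the primal: x* = (4, 0).
  primal value c^T x* = 20.
Solving the dual: y* = (0, 0, 0, 1.6667).
  dual value b^T y* = 20.
Strong duality: c^T x* = b^T y*. Confirmed.

20


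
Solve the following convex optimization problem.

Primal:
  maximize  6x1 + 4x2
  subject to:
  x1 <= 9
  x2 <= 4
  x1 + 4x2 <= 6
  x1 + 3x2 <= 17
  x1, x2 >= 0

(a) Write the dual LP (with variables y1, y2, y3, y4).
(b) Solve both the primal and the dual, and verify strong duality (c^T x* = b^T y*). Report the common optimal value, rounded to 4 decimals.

The standard primal-dual pair for 'max c^T x s.t. A x <= b, x >= 0' is:
  Dual:  min b^T y  s.t.  A^T y >= c,  y >= 0.

So the dual LP is:
  minimize  9y1 + 4y2 + 6y3 + 17y4
  subject to:
    y1 + y3 + y4 >= 6
    y2 + 4y3 + 3y4 >= 4
    y1, y2, y3, y4 >= 0

Solving the primal: x* = (6, 0).
  primal value c^T x* = 36.
Solving the dual: y* = (0, 0, 6, 0).
  dual value b^T y* = 36.
Strong duality: c^T x* = b^T y*. Confirmed.

36


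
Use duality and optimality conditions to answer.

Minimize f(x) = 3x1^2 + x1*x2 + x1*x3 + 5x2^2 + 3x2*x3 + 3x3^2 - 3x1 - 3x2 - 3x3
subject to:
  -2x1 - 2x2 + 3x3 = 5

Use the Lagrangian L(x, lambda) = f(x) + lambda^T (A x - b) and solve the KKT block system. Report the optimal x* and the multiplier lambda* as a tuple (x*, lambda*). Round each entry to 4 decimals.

Form the Lagrangian:
  L(x, lambda) = (1/2) x^T Q x + c^T x + lambda^T (A x - b)
Stationarity (grad_x L = 0): Q x + c + A^T lambda = 0.
Primal feasibility: A x = b.

This gives the KKT block system:
  [ Q   A^T ] [ x     ]   [-c ]
  [ A    0  ] [ lambda ] = [ b ]

Solving the linear system:
  x*      = (-0.1054, -0.36, 1.3565)
  lambda* = (-1.3178)
  f(x*)   = 1.9579

x* = (-0.1054, -0.36, 1.3565), lambda* = (-1.3178)


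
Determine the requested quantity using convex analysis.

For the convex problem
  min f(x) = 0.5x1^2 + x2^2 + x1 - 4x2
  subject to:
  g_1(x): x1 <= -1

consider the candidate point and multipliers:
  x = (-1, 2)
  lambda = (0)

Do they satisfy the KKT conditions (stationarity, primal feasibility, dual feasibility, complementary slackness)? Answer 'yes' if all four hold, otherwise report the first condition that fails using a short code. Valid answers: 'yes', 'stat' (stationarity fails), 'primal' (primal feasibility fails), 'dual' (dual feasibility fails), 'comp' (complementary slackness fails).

Gradient of f: grad f(x) = Q x + c = (0, 0)
Constraint values g_i(x) = a_i^T x - b_i:
  g_1((-1, 2)) = 0
Stationarity residual: grad f(x) + sum_i lambda_i a_i = (0, 0)
  -> stationarity OK
Primal feasibility (all g_i <= 0): OK
Dual feasibility (all lambda_i >= 0): OK
Complementary slackness (lambda_i * g_i(x) = 0 for all i): OK

Verdict: yes, KKT holds.

yes


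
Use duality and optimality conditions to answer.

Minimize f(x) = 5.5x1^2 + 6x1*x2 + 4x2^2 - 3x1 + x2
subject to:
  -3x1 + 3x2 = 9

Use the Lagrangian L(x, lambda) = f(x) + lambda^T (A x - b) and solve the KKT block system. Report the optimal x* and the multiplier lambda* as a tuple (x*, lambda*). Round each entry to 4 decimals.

Form the Lagrangian:
  L(x, lambda) = (1/2) x^T Q x + c^T x + lambda^T (A x - b)
Stationarity (grad_x L = 0): Q x + c + A^T lambda = 0.
Primal feasibility: A x = b.

This gives the KKT block system:
  [ Q   A^T ] [ x     ]   [-c ]
  [ A    0  ] [ lambda ] = [ b ]

Solving the linear system:
  x*      = (-1.2903, 1.7097)
  lambda* = (-2.3118)
  f(x*)   = 13.1935

x* = (-1.2903, 1.7097), lambda* = (-2.3118)


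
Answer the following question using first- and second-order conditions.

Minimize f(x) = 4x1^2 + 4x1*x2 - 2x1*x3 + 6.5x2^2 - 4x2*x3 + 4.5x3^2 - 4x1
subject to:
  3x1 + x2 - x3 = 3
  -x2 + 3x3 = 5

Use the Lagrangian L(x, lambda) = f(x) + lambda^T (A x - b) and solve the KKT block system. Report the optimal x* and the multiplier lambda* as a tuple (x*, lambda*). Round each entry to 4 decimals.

Form the Lagrangian:
  L(x, lambda) = (1/2) x^T Q x + c^T x + lambda^T (A x - b)
Stationarity (grad_x L = 0): Q x + c + A^T lambda = 0.
Primal feasibility: A x = b.

This gives the KKT block system:
  [ Q   A^T ] [ x     ]   [-c ]
  [ A    0  ] [ lambda ] = [ b ]

Solving the linear system:
  x*      = (1.6072, -0.2325, 1.5892)
  lambda* = (-1.5831, -4.5337)
  f(x*)   = 10.4946

x* = (1.6072, -0.2325, 1.5892), lambda* = (-1.5831, -4.5337)


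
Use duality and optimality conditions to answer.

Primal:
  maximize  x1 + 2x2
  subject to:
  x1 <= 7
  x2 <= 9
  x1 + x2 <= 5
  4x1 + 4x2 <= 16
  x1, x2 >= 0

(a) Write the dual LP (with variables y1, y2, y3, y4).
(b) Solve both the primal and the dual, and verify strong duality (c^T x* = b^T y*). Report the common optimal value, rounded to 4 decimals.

The standard primal-dual pair for 'max c^T x s.t. A x <= b, x >= 0' is:
  Dual:  min b^T y  s.t.  A^T y >= c,  y >= 0.

So the dual LP is:
  minimize  7y1 + 9y2 + 5y3 + 16y4
  subject to:
    y1 + y3 + 4y4 >= 1
    y2 + y3 + 4y4 >= 2
    y1, y2, y3, y4 >= 0

Solving the primal: x* = (0, 4).
  primal value c^T x* = 8.
Solving the dual: y* = (0, 0, 0, 0.5).
  dual value b^T y* = 8.
Strong duality: c^T x* = b^T y*. Confirmed.

8


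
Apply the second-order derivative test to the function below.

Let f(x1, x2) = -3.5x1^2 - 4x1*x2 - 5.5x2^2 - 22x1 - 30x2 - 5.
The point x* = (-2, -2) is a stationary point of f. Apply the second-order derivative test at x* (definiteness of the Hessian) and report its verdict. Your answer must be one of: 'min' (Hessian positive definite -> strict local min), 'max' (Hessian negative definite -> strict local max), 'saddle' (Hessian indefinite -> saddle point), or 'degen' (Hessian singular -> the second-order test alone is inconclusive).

Compute the Hessian H = grad^2 f:
  H = [[-7, -4], [-4, -11]]
Verify stationarity: grad f(x*) = H x* + g = (0, 0).
Eigenvalues of H: -13.4721, -4.5279.
Both eigenvalues < 0, so H is negative definite -> x* is a strict local max.

max


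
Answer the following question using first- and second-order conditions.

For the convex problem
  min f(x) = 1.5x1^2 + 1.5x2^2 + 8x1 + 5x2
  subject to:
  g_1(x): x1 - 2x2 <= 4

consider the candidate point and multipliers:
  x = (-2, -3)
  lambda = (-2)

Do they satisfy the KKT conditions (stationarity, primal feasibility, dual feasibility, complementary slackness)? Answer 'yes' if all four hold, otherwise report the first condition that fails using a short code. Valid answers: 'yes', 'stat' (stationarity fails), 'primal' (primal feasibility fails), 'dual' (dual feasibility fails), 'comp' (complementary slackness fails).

Gradient of f: grad f(x) = Q x + c = (2, -4)
Constraint values g_i(x) = a_i^T x - b_i:
  g_1((-2, -3)) = 0
Stationarity residual: grad f(x) + sum_i lambda_i a_i = (0, 0)
  -> stationarity OK
Primal feasibility (all g_i <= 0): OK
Dual feasibility (all lambda_i >= 0): FAILS
Complementary slackness (lambda_i * g_i(x) = 0 for all i): OK

Verdict: the first failing condition is dual_feasibility -> dual.

dual


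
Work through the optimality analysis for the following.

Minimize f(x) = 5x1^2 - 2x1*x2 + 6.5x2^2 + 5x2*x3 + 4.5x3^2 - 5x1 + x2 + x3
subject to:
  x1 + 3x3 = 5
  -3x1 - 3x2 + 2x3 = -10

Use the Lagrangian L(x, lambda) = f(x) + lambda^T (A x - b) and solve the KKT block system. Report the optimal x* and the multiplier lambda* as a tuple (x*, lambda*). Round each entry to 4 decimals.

Form the Lagrangian:
  L(x, lambda) = (1/2) x^T Q x + c^T x + lambda^T (A x - b)
Stationarity (grad_x L = 0): Q x + c + A^T lambda = 0.
Primal feasibility: A x = b.

This gives the KKT block system:
  [ Q   A^T ] [ x     ]   [-c ]
  [ A    0  ] [ lambda ] = [ b ]

Solving the linear system:
  x*      = (2.7589, 1.0724, 0.747)
  lambda* = (-7.2859, 4.3862)
  f(x*)   = 34.1582

x* = (2.7589, 1.0724, 0.747), lambda* = (-7.2859, 4.3862)


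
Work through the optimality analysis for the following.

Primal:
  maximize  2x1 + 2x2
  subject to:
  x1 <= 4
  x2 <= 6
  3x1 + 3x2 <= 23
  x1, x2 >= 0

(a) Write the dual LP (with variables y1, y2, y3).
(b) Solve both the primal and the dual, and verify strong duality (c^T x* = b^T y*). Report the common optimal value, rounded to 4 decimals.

The standard primal-dual pair for 'max c^T x s.t. A x <= b, x >= 0' is:
  Dual:  min b^T y  s.t.  A^T y >= c,  y >= 0.

So the dual LP is:
  minimize  4y1 + 6y2 + 23y3
  subject to:
    y1 + 3y3 >= 2
    y2 + 3y3 >= 2
    y1, y2, y3 >= 0

Solving the primal: x* = (1.6667, 6).
  primal value c^T x* = 15.3333.
Solving the dual: y* = (0, 0, 0.6667).
  dual value b^T y* = 15.3333.
Strong duality: c^T x* = b^T y*. Confirmed.

15.3333


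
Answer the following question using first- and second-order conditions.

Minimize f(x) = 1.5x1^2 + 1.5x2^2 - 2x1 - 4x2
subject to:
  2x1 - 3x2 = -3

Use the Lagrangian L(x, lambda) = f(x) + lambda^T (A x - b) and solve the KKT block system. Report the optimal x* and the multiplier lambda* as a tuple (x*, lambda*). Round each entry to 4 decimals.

Form the Lagrangian:
  L(x, lambda) = (1/2) x^T Q x + c^T x + lambda^T (A x - b)
Stationarity (grad_x L = 0): Q x + c + A^T lambda = 0.
Primal feasibility: A x = b.

This gives the KKT block system:
  [ Q   A^T ] [ x     ]   [-c ]
  [ A    0  ] [ lambda ] = [ b ]

Solving the linear system:
  x*      = (0.6154, 1.4103)
  lambda* = (0.0769)
  f(x*)   = -3.3205

x* = (0.6154, 1.4103), lambda* = (0.0769)


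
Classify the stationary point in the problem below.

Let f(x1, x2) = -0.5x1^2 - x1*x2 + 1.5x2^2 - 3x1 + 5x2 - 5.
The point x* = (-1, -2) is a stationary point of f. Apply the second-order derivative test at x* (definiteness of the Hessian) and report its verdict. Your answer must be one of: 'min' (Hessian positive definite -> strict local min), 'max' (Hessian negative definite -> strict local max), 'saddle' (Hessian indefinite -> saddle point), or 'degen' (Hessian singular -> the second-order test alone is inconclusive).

Compute the Hessian H = grad^2 f:
  H = [[-1, -1], [-1, 3]]
Verify stationarity: grad f(x*) = H x* + g = (0, 0).
Eigenvalues of H: -1.2361, 3.2361.
Eigenvalues have mixed signs, so H is indefinite -> x* is a saddle point.

saddle


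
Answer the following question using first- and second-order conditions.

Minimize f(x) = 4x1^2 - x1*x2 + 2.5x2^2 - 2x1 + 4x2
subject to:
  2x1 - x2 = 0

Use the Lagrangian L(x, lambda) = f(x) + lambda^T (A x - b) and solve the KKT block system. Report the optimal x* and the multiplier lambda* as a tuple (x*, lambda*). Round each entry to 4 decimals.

Form the Lagrangian:
  L(x, lambda) = (1/2) x^T Q x + c^T x + lambda^T (A x - b)
Stationarity (grad_x L = 0): Q x + c + A^T lambda = 0.
Primal feasibility: A x = b.

This gives the KKT block system:
  [ Q   A^T ] [ x     ]   [-c ]
  [ A    0  ] [ lambda ] = [ b ]

Solving the linear system:
  x*      = (-0.25, -0.5)
  lambda* = (1.75)
  f(x*)   = -0.75

x* = (-0.25, -0.5), lambda* = (1.75)


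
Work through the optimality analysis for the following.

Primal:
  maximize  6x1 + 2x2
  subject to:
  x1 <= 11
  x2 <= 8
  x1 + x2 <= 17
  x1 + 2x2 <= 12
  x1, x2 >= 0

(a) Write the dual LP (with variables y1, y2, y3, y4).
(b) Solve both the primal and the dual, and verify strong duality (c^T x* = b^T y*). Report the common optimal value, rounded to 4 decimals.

The standard primal-dual pair for 'max c^T x s.t. A x <= b, x >= 0' is:
  Dual:  min b^T y  s.t.  A^T y >= c,  y >= 0.

So the dual LP is:
  minimize  11y1 + 8y2 + 17y3 + 12y4
  subject to:
    y1 + y3 + y4 >= 6
    y2 + y3 + 2y4 >= 2
    y1, y2, y3, y4 >= 0

Solving the primal: x* = (11, 0.5).
  primal value c^T x* = 67.
Solving the dual: y* = (5, 0, 0, 1).
  dual value b^T y* = 67.
Strong duality: c^T x* = b^T y*. Confirmed.

67


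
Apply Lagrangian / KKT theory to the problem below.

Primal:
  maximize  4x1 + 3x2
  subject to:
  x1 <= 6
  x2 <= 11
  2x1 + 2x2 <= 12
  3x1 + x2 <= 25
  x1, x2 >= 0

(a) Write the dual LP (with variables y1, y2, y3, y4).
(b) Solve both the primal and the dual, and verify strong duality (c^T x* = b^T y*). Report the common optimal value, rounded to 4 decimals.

The standard primal-dual pair for 'max c^T x s.t. A x <= b, x >= 0' is:
  Dual:  min b^T y  s.t.  A^T y >= c,  y >= 0.

So the dual LP is:
  minimize  6y1 + 11y2 + 12y3 + 25y4
  subject to:
    y1 + 2y3 + 3y4 >= 4
    y2 + 2y3 + y4 >= 3
    y1, y2, y3, y4 >= 0

Solving the primal: x* = (6, 0).
  primal value c^T x* = 24.
Solving the dual: y* = (1, 0, 1.5, 0).
  dual value b^T y* = 24.
Strong duality: c^T x* = b^T y*. Confirmed.

24


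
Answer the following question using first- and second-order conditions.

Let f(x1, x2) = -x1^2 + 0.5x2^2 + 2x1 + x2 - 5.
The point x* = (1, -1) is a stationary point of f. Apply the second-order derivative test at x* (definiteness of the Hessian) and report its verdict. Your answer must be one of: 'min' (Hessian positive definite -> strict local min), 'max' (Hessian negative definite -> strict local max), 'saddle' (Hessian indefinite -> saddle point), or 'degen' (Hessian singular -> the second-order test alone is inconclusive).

Compute the Hessian H = grad^2 f:
  H = [[-2, 0], [0, 1]]
Verify stationarity: grad f(x*) = H x* + g = (0, 0).
Eigenvalues of H: -2, 1.
Eigenvalues have mixed signs, so H is indefinite -> x* is a saddle point.

saddle


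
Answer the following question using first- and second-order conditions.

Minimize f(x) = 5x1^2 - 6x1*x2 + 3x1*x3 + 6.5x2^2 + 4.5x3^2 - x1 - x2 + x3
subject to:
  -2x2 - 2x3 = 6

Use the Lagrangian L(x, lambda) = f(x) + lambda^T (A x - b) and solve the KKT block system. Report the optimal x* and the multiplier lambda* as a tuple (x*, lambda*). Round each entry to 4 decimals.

Form the Lagrangian:
  L(x, lambda) = (1/2) x^T Q x + c^T x + lambda^T (A x - b)
Stationarity (grad_x L = 0): Q x + c + A^T lambda = 0.
Primal feasibility: A x = b.

This gives the KKT block system:
  [ Q   A^T ] [ x     ]   [-c ]
  [ A    0  ] [ lambda ] = [ b ]

Solving the linear system:
  x*      = (-0.036, -1.1511, -1.8489)
  lambda* = (-7.8741)
  f(x*)   = 23.2914

x* = (-0.036, -1.1511, -1.8489), lambda* = (-7.8741)


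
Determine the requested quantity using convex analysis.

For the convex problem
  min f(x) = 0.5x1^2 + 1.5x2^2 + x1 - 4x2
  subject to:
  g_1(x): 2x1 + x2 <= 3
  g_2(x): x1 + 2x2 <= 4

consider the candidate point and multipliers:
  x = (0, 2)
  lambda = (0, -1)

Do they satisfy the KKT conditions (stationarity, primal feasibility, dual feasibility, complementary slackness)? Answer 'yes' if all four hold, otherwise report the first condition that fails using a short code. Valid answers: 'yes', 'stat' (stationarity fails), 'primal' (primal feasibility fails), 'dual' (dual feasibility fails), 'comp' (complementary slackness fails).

Gradient of f: grad f(x) = Q x + c = (1, 2)
Constraint values g_i(x) = a_i^T x - b_i:
  g_1((0, 2)) = -1
  g_2((0, 2)) = 0
Stationarity residual: grad f(x) + sum_i lambda_i a_i = (0, 0)
  -> stationarity OK
Primal feasibility (all g_i <= 0): OK
Dual feasibility (all lambda_i >= 0): FAILS
Complementary slackness (lambda_i * g_i(x) = 0 for all i): OK

Verdict: the first failing condition is dual_feasibility -> dual.

dual


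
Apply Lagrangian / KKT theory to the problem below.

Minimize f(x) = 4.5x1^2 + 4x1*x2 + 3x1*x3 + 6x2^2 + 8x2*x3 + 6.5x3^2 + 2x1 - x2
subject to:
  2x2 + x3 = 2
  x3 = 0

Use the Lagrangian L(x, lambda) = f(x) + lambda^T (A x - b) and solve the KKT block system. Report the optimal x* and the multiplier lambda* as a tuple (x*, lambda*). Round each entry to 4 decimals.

Form the Lagrangian:
  L(x, lambda) = (1/2) x^T Q x + c^T x + lambda^T (A x - b)
Stationarity (grad_x L = 0): Q x + c + A^T lambda = 0.
Primal feasibility: A x = b.

This gives the KKT block system:
  [ Q   A^T ] [ x     ]   [-c ]
  [ A    0  ] [ lambda ] = [ b ]

Solving the linear system:
  x*      = (-0.6667, 1, 0)
  lambda* = (-4.1667, -1.8333)
  f(x*)   = 3

x* = (-0.6667, 1, 0), lambda* = (-4.1667, -1.8333)


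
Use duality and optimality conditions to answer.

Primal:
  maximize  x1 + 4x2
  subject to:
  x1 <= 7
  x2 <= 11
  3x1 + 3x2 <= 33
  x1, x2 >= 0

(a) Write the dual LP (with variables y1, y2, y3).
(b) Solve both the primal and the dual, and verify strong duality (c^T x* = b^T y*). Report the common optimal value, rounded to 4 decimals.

The standard primal-dual pair for 'max c^T x s.t. A x <= b, x >= 0' is:
  Dual:  min b^T y  s.t.  A^T y >= c,  y >= 0.

So the dual LP is:
  minimize  7y1 + 11y2 + 33y3
  subject to:
    y1 + 3y3 >= 1
    y2 + 3y3 >= 4
    y1, y2, y3 >= 0

Solving the primal: x* = (0, 11).
  primal value c^T x* = 44.
Solving the dual: y* = (0, 0, 1.3333).
  dual value b^T y* = 44.
Strong duality: c^T x* = b^T y*. Confirmed.

44


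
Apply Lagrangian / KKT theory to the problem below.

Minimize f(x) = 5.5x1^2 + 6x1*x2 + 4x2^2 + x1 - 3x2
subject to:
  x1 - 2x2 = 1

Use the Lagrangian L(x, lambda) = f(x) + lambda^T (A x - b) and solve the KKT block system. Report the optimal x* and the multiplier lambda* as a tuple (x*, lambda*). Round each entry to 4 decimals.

Form the Lagrangian:
  L(x, lambda) = (1/2) x^T Q x + c^T x + lambda^T (A x - b)
Stationarity (grad_x L = 0): Q x + c + A^T lambda = 0.
Primal feasibility: A x = b.

This gives the KKT block system:
  [ Q   A^T ] [ x     ]   [-c ]
  [ A    0  ] [ lambda ] = [ b ]

Solving the linear system:
  x*      = (0.2895, -0.3553)
  lambda* = (-2.0526)
  f(x*)   = 1.7039

x* = (0.2895, -0.3553), lambda* = (-2.0526)


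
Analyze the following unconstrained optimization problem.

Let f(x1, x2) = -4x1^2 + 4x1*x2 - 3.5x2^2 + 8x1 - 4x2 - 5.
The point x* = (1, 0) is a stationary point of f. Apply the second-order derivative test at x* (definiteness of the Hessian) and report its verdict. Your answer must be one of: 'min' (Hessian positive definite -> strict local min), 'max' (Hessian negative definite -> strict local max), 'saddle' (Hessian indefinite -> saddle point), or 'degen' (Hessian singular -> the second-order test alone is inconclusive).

Compute the Hessian H = grad^2 f:
  H = [[-8, 4], [4, -7]]
Verify stationarity: grad f(x*) = H x* + g = (0, 0).
Eigenvalues of H: -11.5311, -3.4689.
Both eigenvalues < 0, so H is negative definite -> x* is a strict local max.

max


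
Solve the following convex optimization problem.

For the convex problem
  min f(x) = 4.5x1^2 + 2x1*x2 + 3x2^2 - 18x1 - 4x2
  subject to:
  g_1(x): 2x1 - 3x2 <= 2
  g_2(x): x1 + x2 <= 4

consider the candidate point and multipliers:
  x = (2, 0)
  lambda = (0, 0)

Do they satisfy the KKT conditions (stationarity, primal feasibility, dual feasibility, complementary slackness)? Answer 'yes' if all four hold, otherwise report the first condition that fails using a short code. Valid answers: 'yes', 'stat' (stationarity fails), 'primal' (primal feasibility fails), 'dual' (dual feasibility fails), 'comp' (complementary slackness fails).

Gradient of f: grad f(x) = Q x + c = (0, 0)
Constraint values g_i(x) = a_i^T x - b_i:
  g_1((2, 0)) = 2
  g_2((2, 0)) = -2
Stationarity residual: grad f(x) + sum_i lambda_i a_i = (0, 0)
  -> stationarity OK
Primal feasibility (all g_i <= 0): FAILS
Dual feasibility (all lambda_i >= 0): OK
Complementary slackness (lambda_i * g_i(x) = 0 for all i): OK

Verdict: the first failing condition is primal_feasibility -> primal.

primal


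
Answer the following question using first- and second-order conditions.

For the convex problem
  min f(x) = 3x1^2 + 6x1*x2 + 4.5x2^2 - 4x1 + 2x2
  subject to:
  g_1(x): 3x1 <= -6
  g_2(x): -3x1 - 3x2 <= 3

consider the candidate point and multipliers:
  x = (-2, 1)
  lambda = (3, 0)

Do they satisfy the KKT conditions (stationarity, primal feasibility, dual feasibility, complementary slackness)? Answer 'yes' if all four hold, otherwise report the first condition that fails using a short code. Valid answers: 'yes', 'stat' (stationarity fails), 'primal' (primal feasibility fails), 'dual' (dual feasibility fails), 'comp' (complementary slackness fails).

Gradient of f: grad f(x) = Q x + c = (-10, -1)
Constraint values g_i(x) = a_i^T x - b_i:
  g_1((-2, 1)) = 0
  g_2((-2, 1)) = 0
Stationarity residual: grad f(x) + sum_i lambda_i a_i = (-1, -1)
  -> stationarity FAILS
Primal feasibility (all g_i <= 0): OK
Dual feasibility (all lambda_i >= 0): OK
Complementary slackness (lambda_i * g_i(x) = 0 for all i): OK

Verdict: the first failing condition is stationarity -> stat.

stat


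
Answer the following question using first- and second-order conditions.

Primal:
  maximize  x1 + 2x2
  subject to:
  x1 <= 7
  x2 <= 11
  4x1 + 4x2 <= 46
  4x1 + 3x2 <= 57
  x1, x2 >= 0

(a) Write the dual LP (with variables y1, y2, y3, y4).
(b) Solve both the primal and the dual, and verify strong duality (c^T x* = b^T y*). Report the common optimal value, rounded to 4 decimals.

The standard primal-dual pair for 'max c^T x s.t. A x <= b, x >= 0' is:
  Dual:  min b^T y  s.t.  A^T y >= c,  y >= 0.

So the dual LP is:
  minimize  7y1 + 11y2 + 46y3 + 57y4
  subject to:
    y1 + 4y3 + 4y4 >= 1
    y2 + 4y3 + 3y4 >= 2
    y1, y2, y3, y4 >= 0

Solving the primal: x* = (0.5, 11).
  primal value c^T x* = 22.5.
Solving the dual: y* = (0, 1, 0.25, 0).
  dual value b^T y* = 22.5.
Strong duality: c^T x* = b^T y*. Confirmed.

22.5


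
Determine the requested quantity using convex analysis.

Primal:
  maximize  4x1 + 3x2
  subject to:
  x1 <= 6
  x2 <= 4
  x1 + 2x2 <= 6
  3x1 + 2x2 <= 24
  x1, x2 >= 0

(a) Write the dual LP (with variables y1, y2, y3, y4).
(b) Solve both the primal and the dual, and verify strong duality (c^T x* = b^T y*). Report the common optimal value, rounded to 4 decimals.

The standard primal-dual pair for 'max c^T x s.t. A x <= b, x >= 0' is:
  Dual:  min b^T y  s.t.  A^T y >= c,  y >= 0.

So the dual LP is:
  minimize  6y1 + 4y2 + 6y3 + 24y4
  subject to:
    y1 + y3 + 3y4 >= 4
    y2 + 2y3 + 2y4 >= 3
    y1, y2, y3, y4 >= 0

Solving the primal: x* = (6, 0).
  primal value c^T x* = 24.
Solving the dual: y* = (2.5, 0, 1.5, 0).
  dual value b^T y* = 24.
Strong duality: c^T x* = b^T y*. Confirmed.

24


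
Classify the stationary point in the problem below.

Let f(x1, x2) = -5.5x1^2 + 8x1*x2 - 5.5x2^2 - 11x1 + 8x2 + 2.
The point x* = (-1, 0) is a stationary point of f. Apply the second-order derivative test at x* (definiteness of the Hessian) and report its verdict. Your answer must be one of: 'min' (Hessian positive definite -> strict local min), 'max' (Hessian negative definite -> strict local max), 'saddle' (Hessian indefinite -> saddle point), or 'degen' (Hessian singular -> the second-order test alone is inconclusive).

Compute the Hessian H = grad^2 f:
  H = [[-11, 8], [8, -11]]
Verify stationarity: grad f(x*) = H x* + g = (0, 0).
Eigenvalues of H: -19, -3.
Both eigenvalues < 0, so H is negative definite -> x* is a strict local max.

max


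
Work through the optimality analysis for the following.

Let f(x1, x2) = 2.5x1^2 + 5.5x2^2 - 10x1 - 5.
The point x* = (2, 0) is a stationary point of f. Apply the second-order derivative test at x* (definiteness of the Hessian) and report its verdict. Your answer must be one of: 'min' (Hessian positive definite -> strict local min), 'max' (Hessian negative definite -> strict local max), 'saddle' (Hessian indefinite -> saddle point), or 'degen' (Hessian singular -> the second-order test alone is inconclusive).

Compute the Hessian H = grad^2 f:
  H = [[5, 0], [0, 11]]
Verify stationarity: grad f(x*) = H x* + g = (0, 0).
Eigenvalues of H: 5, 11.
Both eigenvalues > 0, so H is positive definite -> x* is a strict local min.

min
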